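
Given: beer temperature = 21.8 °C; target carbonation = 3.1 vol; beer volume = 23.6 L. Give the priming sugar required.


residual = 14.695·(0.01821 + 0.09011·e^(−0.04·T));  sugar = (target − residual)·4.0·V
residual = 14.695·(0.01821 + 0.09011·e^(−0.04·21.8)) = 0.8212
sugar = (3.1 − 0.8212)·4.0·23.6

215.1141 g


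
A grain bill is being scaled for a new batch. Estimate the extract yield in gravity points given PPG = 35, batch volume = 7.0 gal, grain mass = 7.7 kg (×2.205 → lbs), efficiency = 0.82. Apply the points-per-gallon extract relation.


points = lbs × PPG × eff / vol
lbs = 7.7 × 2.205 = 16.9785
points = 16.9785 × 35 × 0.82 / 7.0

69.6119 points


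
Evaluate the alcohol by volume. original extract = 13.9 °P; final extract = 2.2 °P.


SG = 259/(259 − P);  ABV = (OG − FG)·131.25
OG = 259/(259 − 13.9) = 1.0567
FG = 259/(259 − 2.2) = 1.0086
ABV = (1.0567 − 1.0086)·131.25

6.3190 % ABV


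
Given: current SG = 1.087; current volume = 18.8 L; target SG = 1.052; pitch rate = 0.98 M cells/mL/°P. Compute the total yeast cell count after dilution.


V_w = V·((SG_c−1)/(SG_t−1)−1);  °P = 259 − 259/SG_t;  cells = rate·(V+V_w)·°P
V_w = 18.8·((1.087−1)/(1.052−1)−1) = 12.6538
V_final = 18.8 + 12.6538 = 31.4538
°P = 259 − 259/1.052 = 12.8023
cells = 0.98·31.4538·12.8023

394.6274 billion cells


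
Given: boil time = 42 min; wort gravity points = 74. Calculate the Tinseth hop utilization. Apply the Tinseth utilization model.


U = 1.65·0.000125^(GP/1000) · (1 − e^(−0.04·t))/4.15
bigness = 1.65·0.000125^(74/1000) = 0.8485
boil_factor = (1 − e^(−0.04·42))/4.15 = 0.1961
U = 0.8485 · 0.1961

0.1664


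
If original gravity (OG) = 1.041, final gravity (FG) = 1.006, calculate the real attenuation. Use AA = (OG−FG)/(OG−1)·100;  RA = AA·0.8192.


AA = (1.041 − 1.006)/(1.041 − 1)·100 = 85.3659
RA = 85.3659·0.8192

69.9317 %


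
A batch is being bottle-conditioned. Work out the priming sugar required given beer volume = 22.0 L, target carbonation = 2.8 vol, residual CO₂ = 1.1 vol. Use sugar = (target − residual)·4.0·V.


sugar = (2.8 − 1.1)·4.0·22.0

149.6000 g


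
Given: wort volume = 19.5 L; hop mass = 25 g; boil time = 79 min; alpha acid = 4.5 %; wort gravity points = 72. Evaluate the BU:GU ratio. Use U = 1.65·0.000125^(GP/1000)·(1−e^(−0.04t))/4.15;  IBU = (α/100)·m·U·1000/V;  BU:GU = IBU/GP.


U = 1.65·0.000125^(72/1000)·(1−e^(−0.04·79))/4.15 = 0.1993
IBU = (4.5/100)·25·0.1993·1000/19.5 = 11.5002
BU:GU = 11.5002/72

0.1597


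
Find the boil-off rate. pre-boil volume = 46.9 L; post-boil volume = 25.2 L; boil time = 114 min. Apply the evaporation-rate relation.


rate = (V_pre − V_post) / (t_min/60)
rate = (46.9 − 25.2) / (114/60)

11.4211 L/hr


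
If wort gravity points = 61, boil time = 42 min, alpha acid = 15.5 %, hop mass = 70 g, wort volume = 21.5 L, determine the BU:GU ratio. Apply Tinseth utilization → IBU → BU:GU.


U = 1.65·0.000125^(GP/1000)·(1−e^(−0.04t))/4.15;  IBU = (α/100)·m·U·1000/V;  BU:GU = IBU/GP
U = 1.65·0.000125^(61/1000)·(1−e^(−0.04·42))/4.15 = 0.1870
IBU = (15.5/100)·70·0.1870·1000/21.5 = 94.3547
BU:GU = 94.3547/61

1.5468


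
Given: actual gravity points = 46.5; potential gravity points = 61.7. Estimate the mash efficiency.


efficiency = actual / potential × 100
efficiency = 46.5 / 61.7 × 100

75.3647 %


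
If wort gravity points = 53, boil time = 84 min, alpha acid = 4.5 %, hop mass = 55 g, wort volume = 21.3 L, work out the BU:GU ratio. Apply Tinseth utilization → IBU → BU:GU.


U = 1.65·0.000125^(GP/1000)·(1−e^(−0.04t))/4.15;  IBU = (α/100)·m·U·1000/V;  BU:GU = IBU/GP
U = 1.65·0.000125^(53/1000)·(1−e^(−0.04·84))/4.15 = 0.2384
IBU = (4.5/100)·55·0.2384·1000/21.3 = 27.6958
BU:GU = 27.6958/53

0.5226


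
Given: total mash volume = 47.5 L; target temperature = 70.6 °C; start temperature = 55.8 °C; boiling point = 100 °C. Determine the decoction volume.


V_dec = V_total·(T_target − T_start)/(T_boil − T_start)
V_dec = 47.5·(70.6 − 55.8)/(100 − 55.8)

15.9050 L


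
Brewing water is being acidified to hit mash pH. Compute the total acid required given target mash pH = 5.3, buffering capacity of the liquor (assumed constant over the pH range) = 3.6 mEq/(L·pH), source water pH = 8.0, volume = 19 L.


acid = buffering capacity · (pH_source − pH_target) · V
acid = 3.6 · (8.0 − 5.3) · 19

184.6800 mEq


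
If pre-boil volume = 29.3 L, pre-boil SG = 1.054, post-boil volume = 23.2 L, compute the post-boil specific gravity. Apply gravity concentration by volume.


SG_post = 1 + (SG_pre − 1)·V_pre/V_post
pts_pre = (1.054 − 1)·1000 = 54.0000
pts_post = 54.0000·29.3/23.2 = 68.1983
SG_post = 1 + 68.1983/1000

1.0682


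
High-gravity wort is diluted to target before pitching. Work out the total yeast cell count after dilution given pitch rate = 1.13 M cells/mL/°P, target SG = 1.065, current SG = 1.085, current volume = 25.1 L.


V_w = V·((SG_c−1)/(SG_t−1)−1);  °P = 259 − 259/SG_t;  cells = rate·(V+V_w)·°P
V_w = 25.1·((1.085−1)/(1.065−1)−1) = 7.7231
V_final = 25.1 + 7.7231 = 32.8231
°P = 259 − 259/1.065 = 15.8075
cells = 1.13·32.8231·15.8075

586.3018 billion cells


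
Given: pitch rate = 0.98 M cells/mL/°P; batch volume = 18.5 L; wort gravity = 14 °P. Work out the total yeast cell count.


cells (billions) = rate · V_L · °P
cells = 0.98 · 18.5 · 14

253.8200 billion cells


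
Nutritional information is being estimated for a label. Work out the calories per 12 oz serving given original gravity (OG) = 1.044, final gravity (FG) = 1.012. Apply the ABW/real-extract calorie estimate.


ABW = (OG−FG)·131.25·0.79/FG;  °P = 259 − 259/SG (for OG→OE and FG→AE);  RE = 0.1808·OE + 0.8192·AE;  Cal = (6.9·ABW + 4·(RE−0.1))·FG·3.55
ABW = (1.044 − 1.012)·131.25·0.79/1.012 = 3.2787
OE = 259 − 259/1.044 = 10.9157 °P
AE = 259 − 259/1.012 = 3.0711 °P
RE = 0.1808·10.9157 + 0.8192·3.0711 = 4.4894 °P
Cal = (6.9·3.2787 + 4·(4.4894−0.1))·1.012·3.55

144.3525 kcal


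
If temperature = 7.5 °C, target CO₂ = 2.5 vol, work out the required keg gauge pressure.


psi = vols/(0.01821 + 0.09011·e^(−0.04·T)) − 14.695
psi = 2.5/(0.01821 + 0.09011·e^(−0.04·7.5)) − 14.695

14.7288 psi


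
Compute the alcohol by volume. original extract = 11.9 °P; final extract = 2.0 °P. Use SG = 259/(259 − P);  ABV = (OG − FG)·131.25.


OG = 259/(259 − 11.9) = 1.0482
FG = 259/(259 − 2.0) = 1.0078
ABV = (1.0482 − 1.0078)·131.25

5.2994 % ABV


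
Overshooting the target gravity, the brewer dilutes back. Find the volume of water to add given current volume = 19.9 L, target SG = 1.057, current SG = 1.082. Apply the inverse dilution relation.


V_water = V·((SG_curr − 1)/(SG_target − 1) − 1)
V_water = 19.9·((1.082 − 1)/(1.057 − 1) − 1)

8.7281 L


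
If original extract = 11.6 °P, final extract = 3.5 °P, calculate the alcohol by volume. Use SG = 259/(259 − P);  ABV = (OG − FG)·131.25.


OG = 259/(259 − 11.6) = 1.0469
FG = 259/(259 − 3.5) = 1.0137
ABV = (1.0469 − 1.0137)·131.25

4.3561 % ABV


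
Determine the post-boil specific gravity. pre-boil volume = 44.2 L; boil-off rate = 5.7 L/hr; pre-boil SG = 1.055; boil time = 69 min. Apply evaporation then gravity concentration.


V_post = V_pre − rate·(t/60);  SG_post = 1 + (SG_pre−1)·V_pre/V_post
V_post = 44.2 − 5.7·(69/60) = 37.6450
SG_post = 1 + (1.055 − 1)·44.2/37.6450

1.0646


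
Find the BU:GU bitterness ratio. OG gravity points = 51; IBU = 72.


BU:GU = IBU / OG_points
BU:GU = 72 / 51

1.4118


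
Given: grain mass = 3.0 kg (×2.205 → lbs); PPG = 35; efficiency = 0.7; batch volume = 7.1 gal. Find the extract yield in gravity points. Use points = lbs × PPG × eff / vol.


lbs = 3.0 × 2.205 = 6.6150
points = 6.6150 × 35 × 0.7 / 7.1

22.8264 points


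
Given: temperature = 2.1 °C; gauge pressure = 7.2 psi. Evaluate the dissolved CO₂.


vols = (P + 14.695)·(0.01821 + 0.09011·e^(−0.04·T))
vols = (7.2 + 14.695)·(0.01821 + 0.09011·e^(−0.04·2.1))

2.2127 volumes


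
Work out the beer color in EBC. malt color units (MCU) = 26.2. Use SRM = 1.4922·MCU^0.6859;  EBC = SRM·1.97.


SRM = 1.4922·26.2^0.6859 = 14.0165
EBC = 14.0165·1.97

27.6125 EBC


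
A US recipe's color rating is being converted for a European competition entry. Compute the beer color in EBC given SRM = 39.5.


EBC = SRM · 1.97
EBC = 39.5 · 1.97

77.8150 EBC


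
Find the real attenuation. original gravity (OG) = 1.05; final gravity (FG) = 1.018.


AA = (OG−FG)/(OG−1)·100;  RA = AA·0.8192
AA = (1.05 − 1.018)/(1.05 − 1)·100 = 64.0000
RA = 64.0000·0.8192

52.4288 %


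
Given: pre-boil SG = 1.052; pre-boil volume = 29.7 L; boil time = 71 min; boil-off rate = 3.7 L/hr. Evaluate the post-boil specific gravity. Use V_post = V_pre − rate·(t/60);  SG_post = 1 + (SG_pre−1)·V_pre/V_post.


V_post = 29.7 − 3.7·(71/60) = 25.3217
SG_post = 1 + (1.052 − 1)·29.7/25.3217

1.0610


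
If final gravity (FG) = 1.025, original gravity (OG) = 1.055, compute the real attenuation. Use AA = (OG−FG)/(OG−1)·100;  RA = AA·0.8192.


AA = (1.055 − 1.025)/(1.055 − 1)·100 = 54.5455
RA = 54.5455·0.8192

44.6836 %


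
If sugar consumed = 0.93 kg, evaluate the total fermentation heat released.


Q = m_sugar · 590 kJ/kg
Q = 0.93 · 590

548.7000 kJ


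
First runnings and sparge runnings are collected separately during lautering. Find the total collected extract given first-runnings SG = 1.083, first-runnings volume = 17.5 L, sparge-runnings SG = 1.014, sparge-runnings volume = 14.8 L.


total = Σ (SG_i − 1)·1000·V_i
first = (1.083 − 1)·1000·17.5 = 1452.5000
sparge = (1.014 − 1)·1000·14.8 = 207.2000
total = 1452.5000 + 207.2000

1659.7000 gravity·L


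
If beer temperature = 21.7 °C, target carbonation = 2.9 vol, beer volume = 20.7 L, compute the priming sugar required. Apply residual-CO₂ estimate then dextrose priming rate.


residual = 14.695·(0.01821 + 0.09011·e^(−0.04·T));  sugar = (target − residual)·4.0·V
residual = 14.695·(0.01821 + 0.09011·e^(−0.04·21.7)) = 0.8235
sugar = (2.9 − 0.8235)·4.0·20.7

171.9368 g


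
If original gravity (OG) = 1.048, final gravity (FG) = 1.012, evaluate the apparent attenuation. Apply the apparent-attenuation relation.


AA = (OG − FG)/(OG − 1) · 100
AA = (1.048 − 1.012)/(1.048 − 1) · 100

75.0000 %


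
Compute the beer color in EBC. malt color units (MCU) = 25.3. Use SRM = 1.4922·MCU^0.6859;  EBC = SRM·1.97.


SRM = 1.4922·25.3^0.6859 = 13.6845
EBC = 13.6845·1.97

26.9584 EBC


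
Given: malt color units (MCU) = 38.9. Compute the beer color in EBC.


SRM = 1.4922·MCU^0.6859;  EBC = SRM·1.97
SRM = 1.4922·38.9^0.6859 = 18.3812
EBC = 18.3812·1.97

36.2109 EBC


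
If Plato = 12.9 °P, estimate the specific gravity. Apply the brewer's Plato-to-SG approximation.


SG = 259/(259 − P)
SG = 259/(259 − 12.9)

1.0524


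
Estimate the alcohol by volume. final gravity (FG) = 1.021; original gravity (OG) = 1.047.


ABV = (OG − FG) · 131.25
ABV = (1.047 − 1.021) · 131.25

3.4125 % ABV


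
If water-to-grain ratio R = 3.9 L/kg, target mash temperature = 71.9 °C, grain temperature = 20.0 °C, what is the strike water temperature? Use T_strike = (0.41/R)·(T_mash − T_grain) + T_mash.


T_strike = (0.41/3.9)·(71.9 − 20.0) + 71.9

77.3562 °C


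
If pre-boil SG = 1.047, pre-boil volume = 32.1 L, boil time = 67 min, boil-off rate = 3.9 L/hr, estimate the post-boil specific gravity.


V_post = V_pre − rate·(t/60);  SG_post = 1 + (SG_pre−1)·V_pre/V_post
V_post = 32.1 − 3.9·(67/60) = 27.7450
SG_post = 1 + (1.047 − 1)·32.1/27.7450

1.0544


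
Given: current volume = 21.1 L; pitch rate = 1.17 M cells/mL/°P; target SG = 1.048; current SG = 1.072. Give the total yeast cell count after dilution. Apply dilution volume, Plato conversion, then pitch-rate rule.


V_w = V·((SG_c−1)/(SG_t−1)−1);  °P = 259 − 259/SG_t;  cells = rate·(V+V_w)·°P
V_w = 21.1·((1.072−1)/(1.048−1)−1) = 10.5500
V_final = 21.1 + 10.5500 = 31.6500
°P = 259 − 259/1.048 = 11.8626
cells = 1.17·31.6500·11.8626

439.2778 billion cells


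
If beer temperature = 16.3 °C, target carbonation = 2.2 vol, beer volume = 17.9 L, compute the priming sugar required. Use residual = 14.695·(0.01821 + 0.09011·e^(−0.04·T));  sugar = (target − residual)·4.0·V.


residual = 14.695·(0.01821 + 0.09011·e^(−0.04·16.3)) = 0.9575
sugar = (2.2 − 0.9575)·4.0·17.9

88.9637 g


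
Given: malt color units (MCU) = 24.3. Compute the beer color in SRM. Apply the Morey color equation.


SRM = 1.4922 · MCU^0.6859
SRM = 1.4922 · 24.3^0.6859

13.3111 SRM


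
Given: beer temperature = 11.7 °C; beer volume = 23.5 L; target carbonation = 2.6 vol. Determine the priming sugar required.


residual = 14.695·(0.01821 + 0.09011·e^(−0.04·T));  sugar = (target − residual)·4.0·V
residual = 14.695·(0.01821 + 0.09011·e^(−0.04·11.7)) = 1.0969
sugar = (2.6 − 1.0969)·4.0·23.5

141.2952 g


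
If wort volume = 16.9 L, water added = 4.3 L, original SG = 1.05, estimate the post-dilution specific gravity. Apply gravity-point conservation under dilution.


SG_new = 1 + (SG_old − 1)·V_old/(V_old + V_water)
pts = (1.05 − 1)·1000·16.9/(16.9 + 4.3) = 39.8585
SG_new = 1 + 39.8585/1000

1.0399


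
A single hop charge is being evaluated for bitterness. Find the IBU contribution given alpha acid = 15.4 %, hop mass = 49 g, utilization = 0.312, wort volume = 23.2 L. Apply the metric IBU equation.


IBU = (α/100)·mass·U·1000 / V
IBU = (15.4/100)·49·0.312·1000 / 23.2

101.4807 IBU


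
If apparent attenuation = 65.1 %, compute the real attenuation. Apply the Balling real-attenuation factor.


RA = AA · 0.8192
RA = 65.1 · 0.8192

53.3299 %


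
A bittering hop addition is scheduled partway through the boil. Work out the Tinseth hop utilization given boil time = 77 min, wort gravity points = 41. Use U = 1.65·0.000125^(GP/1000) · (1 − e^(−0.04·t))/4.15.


bigness = 1.65·0.000125^(41/1000) = 1.1415
boil_factor = (1 − e^(−0.04·77))/4.15 = 0.2299
U = 1.1415 · 0.2299

0.2624


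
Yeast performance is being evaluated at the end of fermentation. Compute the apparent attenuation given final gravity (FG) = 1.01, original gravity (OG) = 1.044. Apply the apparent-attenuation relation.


AA = (OG − FG)/(OG − 1) · 100
AA = (1.044 − 1.01)/(1.044 − 1) · 100

77.2727 %


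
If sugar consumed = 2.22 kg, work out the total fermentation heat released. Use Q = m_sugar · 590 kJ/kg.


Q = 2.22 · 590

1309.8000 kJ


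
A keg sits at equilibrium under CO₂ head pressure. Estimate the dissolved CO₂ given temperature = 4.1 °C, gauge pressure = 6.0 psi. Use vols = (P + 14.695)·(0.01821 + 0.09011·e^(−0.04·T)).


vols = (6.0 + 14.695)·(0.01821 + 0.09011·e^(−0.04·4.1))

1.9596 volumes


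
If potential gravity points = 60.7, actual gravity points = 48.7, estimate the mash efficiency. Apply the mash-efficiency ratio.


efficiency = actual / potential × 100
efficiency = 48.7 / 60.7 × 100

80.2306 %


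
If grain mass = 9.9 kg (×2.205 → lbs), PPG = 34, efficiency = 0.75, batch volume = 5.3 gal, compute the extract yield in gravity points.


points = lbs × PPG × eff / vol
lbs = 9.9 × 2.205 = 21.8295
points = 21.8295 × 34 × 0.75 / 5.3

105.0287 points


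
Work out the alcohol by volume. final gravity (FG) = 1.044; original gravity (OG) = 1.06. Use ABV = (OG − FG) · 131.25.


ABV = (1.06 − 1.044) · 131.25

2.1000 % ABV


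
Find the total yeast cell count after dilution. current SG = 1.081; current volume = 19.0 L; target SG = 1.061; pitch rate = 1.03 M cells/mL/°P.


V_w = V·((SG_c−1)/(SG_t−1)−1);  °P = 259 − 259/SG_t;  cells = rate·(V+V_w)·°P
V_w = 19.0·((1.081−1)/(1.061−1)−1) = 6.2295
V_final = 19.0 + 6.2295 = 25.2295
°P = 259 − 259/1.061 = 14.8907
cells = 1.03·25.2295·14.8907

386.9548 billion cells


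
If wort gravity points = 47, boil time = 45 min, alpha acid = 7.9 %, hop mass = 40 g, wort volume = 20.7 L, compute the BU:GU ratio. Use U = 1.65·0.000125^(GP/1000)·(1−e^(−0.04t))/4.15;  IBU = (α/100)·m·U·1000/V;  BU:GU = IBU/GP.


U = 1.65·0.000125^(47/1000)·(1−e^(−0.04·45))/4.15 = 0.2175
IBU = (7.9/100)·40·0.2175·1000/20.7 = 33.2077
BU:GU = 33.2077/47

0.7065


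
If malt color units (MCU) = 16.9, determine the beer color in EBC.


SRM = 1.4922·MCU^0.6859;  EBC = SRM·1.97
SRM = 1.4922·16.9^0.6859 = 10.3761
EBC = 10.3761·1.97

20.4409 EBC


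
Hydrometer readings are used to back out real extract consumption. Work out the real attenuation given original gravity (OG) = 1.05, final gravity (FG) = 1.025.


AA = (OG−FG)/(OG−1)·100;  RA = AA·0.8192
AA = (1.05 − 1.025)/(1.05 − 1)·100 = 50.0000
RA = 50.0000·0.8192

40.9600 %


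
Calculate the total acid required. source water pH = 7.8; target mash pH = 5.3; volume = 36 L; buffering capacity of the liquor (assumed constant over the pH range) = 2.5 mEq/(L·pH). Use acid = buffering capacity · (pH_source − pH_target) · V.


acid = 2.5 · (7.8 − 5.3) · 36

225.0000 mEq


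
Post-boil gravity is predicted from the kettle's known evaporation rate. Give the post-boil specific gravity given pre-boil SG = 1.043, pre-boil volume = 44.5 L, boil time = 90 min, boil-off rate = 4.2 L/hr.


V_post = V_pre − rate·(t/60);  SG_post = 1 + (SG_pre−1)·V_pre/V_post
V_post = 44.5 − 4.2·(90/60) = 38.2000
SG_post = 1 + (1.043 − 1)·44.5/38.2000

1.0501


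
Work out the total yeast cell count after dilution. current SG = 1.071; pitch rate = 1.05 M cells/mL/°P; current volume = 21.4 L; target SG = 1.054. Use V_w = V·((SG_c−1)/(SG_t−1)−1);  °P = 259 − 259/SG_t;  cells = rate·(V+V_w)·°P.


V_w = 21.4·((1.071−1)/(1.054−1)−1) = 6.7370
V_final = 21.4 + 6.7370 = 28.1370
°P = 259 − 259/1.054 = 13.2694
cells = 1.05·28.1370·13.2694

392.0311 billion cells


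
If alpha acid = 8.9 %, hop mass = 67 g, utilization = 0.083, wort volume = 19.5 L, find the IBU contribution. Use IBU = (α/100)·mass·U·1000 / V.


IBU = (8.9/100)·67·0.083·1000 / 19.5

25.3810 IBU


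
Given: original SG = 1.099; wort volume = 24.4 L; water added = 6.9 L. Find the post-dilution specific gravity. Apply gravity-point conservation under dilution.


SG_new = 1 + (SG_old − 1)·V_old/(V_old + V_water)
pts = (1.099 − 1)·1000·24.4/(24.4 + 6.9) = 77.1757
SG_new = 1 + 77.1757/1000

1.0772


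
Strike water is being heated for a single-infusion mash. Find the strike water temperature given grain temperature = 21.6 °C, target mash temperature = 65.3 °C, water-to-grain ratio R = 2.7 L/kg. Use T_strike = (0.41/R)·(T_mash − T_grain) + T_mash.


T_strike = (0.41/2.7)·(65.3 − 21.6) + 65.3

71.9359 °C


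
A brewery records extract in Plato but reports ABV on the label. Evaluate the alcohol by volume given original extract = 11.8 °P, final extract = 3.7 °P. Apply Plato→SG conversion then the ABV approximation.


SG = 259/(259 − P);  ABV = (OG − FG)·131.25
OG = 259/(259 − 11.8) = 1.0477
FG = 259/(259 − 3.7) = 1.0145
ABV = (1.0477 − 1.0145)·131.25

4.3630 % ABV


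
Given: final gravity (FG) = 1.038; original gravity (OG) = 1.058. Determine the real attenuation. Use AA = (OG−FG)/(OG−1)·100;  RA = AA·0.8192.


AA = (1.058 − 1.038)/(1.058 − 1)·100 = 34.4828
RA = 34.4828·0.8192

28.2483 %


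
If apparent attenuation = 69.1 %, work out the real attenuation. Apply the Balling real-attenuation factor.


RA = AA · 0.8192
RA = 69.1 · 0.8192

56.6067 %


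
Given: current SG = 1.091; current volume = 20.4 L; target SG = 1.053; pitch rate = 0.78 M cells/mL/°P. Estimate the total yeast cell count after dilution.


V_w = V·((SG_c−1)/(SG_t−1)−1);  °P = 259 − 259/SG_t;  cells = rate·(V+V_w)·°P
V_w = 20.4·((1.091−1)/(1.053−1)−1) = 14.6264
V_final = 20.4 + 14.6264 = 35.0264
°P = 259 − 259/1.053 = 13.0361
cells = 0.78·35.0264·13.0361

356.1538 billion cells


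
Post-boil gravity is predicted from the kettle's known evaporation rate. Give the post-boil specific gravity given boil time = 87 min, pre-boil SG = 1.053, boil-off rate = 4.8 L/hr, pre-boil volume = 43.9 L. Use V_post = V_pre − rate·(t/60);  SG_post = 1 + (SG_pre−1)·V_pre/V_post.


V_post = 43.9 − 4.8·(87/60) = 36.9400
SG_post = 1 + (1.053 − 1)·43.9/36.9400

1.0630


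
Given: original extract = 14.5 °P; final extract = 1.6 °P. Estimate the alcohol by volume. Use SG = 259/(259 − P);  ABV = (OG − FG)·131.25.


OG = 259/(259 − 14.5) = 1.0593
FG = 259/(259 − 1.6) = 1.0062
ABV = (1.0593 − 1.0062)·131.25

6.9679 % ABV


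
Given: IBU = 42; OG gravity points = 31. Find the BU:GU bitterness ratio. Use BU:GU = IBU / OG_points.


BU:GU = 42 / 31

1.3548


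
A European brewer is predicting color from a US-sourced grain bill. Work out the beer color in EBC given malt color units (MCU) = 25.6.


SRM = 1.4922·MCU^0.6859;  EBC = SRM·1.97
SRM = 1.4922·25.6^0.6859 = 13.7955
EBC = 13.7955·1.97

27.1772 EBC


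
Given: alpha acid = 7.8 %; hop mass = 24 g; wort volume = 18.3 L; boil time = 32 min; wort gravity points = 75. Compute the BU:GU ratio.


U = 1.65·0.000125^(GP/1000)·(1−e^(−0.04t))/4.15;  IBU = (α/100)·m·U·1000/V;  BU:GU = IBU/GP
U = 1.65·0.000125^(75/1000)·(1−e^(−0.04·32))/4.15 = 0.1463
IBU = (7.8/100)·24·0.1463·1000/18.3 = 14.9649
BU:GU = 14.9649/75

0.1995


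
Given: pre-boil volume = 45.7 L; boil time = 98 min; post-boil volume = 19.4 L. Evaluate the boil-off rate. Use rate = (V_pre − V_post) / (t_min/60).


rate = (45.7 − 19.4) / (98/60)

16.1020 L/hr


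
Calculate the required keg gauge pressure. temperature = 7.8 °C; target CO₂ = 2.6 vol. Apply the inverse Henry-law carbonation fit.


psi = vols/(0.01821 + 0.09011·e^(−0.04·T)) − 14.695
psi = 2.6/(0.01821 + 0.09011·e^(−0.04·7.8)) − 14.695

16.1953 psi


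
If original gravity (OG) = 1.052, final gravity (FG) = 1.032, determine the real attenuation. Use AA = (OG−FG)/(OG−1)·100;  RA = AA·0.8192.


AA = (1.052 − 1.032)/(1.052 − 1)·100 = 38.4615
RA = 38.4615·0.8192

31.5077 %


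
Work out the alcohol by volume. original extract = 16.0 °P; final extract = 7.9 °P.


SG = 259/(259 − P);  ABV = (OG − FG)·131.25
OG = 259/(259 − 16.0) = 1.0658
FG = 259/(259 − 7.9) = 1.0315
ABV = (1.0658 − 1.0315)·131.25

4.5126 % ABV


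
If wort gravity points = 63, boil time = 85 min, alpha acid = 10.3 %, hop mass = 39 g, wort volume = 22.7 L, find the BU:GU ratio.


U = 1.65·0.000125^(GP/1000)·(1−e^(−0.04t))/4.15;  IBU = (α/100)·m·U·1000/V;  BU:GU = IBU/GP
U = 1.65·0.000125^(63/1000)·(1−e^(−0.04·85))/4.15 = 0.2182
IBU = (10.3/100)·39·0.2182·1000/22.7 = 38.6079
BU:GU = 38.6079/63

0.6128


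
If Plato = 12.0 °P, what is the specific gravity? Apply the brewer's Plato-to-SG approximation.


SG = 259/(259 − P)
SG = 259/(259 − 12.0)

1.0486


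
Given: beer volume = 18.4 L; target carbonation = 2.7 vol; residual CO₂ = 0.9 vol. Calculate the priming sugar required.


sugar = (target − residual)·4.0·V
sugar = (2.7 − 0.9)·4.0·18.4

132.4800 g


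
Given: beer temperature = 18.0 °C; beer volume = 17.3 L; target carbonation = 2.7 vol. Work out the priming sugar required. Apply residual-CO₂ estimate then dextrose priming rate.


residual = 14.695·(0.01821 + 0.09011·e^(−0.04·T));  sugar = (target − residual)·4.0·V
residual = 14.695·(0.01821 + 0.09011·e^(−0.04·18.0)) = 0.9121
sugar = (2.7 − 0.9121)·4.0·17.3

123.7201 g


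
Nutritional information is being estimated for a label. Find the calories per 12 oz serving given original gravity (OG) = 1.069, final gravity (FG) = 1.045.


ABW = (OG−FG)·131.25·0.79/FG;  °P = 259 − 259/SG (for OG→OE and FG→AE);  RE = 0.1808·OE + 0.8192·AE;  Cal = (6.9·ABW + 4·(RE−0.1))·FG·3.55
ABW = (1.069 − 1.045)·131.25·0.79/1.045 = 2.3813
OE = 259 − 259/1.069 = 16.7175 °P
AE = 259 − 259/1.045 = 11.1531 °P
RE = 0.1808·16.7175 + 0.8192·11.1531 = 12.1592 °P
Cal = (6.9·2.3813 + 4·(12.1592−0.1))·1.045·3.55

239.9015 kcal


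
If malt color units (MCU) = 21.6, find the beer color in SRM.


SRM = 1.4922 · MCU^0.6859
SRM = 1.4922 · 21.6^0.6859

12.2780 SRM


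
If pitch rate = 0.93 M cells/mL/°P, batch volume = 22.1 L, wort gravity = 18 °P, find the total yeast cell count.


cells (billions) = rate · V_L · °P
cells = 0.93 · 22.1 · 18

369.9540 billion cells


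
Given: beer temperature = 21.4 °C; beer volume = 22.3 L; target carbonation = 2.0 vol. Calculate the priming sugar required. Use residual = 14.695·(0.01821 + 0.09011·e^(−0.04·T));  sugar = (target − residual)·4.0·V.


residual = 14.695·(0.01821 + 0.09011·e^(−0.04·21.4)) = 0.8302
sugar = (2.0 − 0.8302)·4.0·22.3

104.3480 g


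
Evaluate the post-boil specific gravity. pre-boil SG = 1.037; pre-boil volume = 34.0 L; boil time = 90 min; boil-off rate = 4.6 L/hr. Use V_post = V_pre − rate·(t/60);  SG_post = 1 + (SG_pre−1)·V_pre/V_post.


V_post = 34.0 − 4.6·(90/60) = 27.1000
SG_post = 1 + (1.037 − 1)·34.0/27.1000

1.0464


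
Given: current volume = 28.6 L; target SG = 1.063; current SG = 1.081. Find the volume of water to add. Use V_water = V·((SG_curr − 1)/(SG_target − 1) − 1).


V_water = 28.6·((1.081 − 1)/(1.063 − 1) − 1)

8.1714 L


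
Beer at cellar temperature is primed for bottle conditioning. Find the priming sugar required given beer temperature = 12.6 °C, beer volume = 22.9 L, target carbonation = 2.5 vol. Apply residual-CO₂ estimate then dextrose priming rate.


residual = 14.695·(0.01821 + 0.09011·e^(−0.04·T));  sugar = (target − residual)·4.0·V
residual = 14.695·(0.01821 + 0.09011·e^(−0.04·12.6)) = 1.0675
sugar = (2.5 − 1.0675)·4.0·22.9

131.2136 g


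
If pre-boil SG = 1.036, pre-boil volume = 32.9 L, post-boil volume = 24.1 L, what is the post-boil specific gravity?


SG_post = 1 + (SG_pre − 1)·V_pre/V_post
pts_pre = (1.036 − 1)·1000 = 36.0000
pts_post = 36.0000·32.9/24.1 = 49.1452
SG_post = 1 + 49.1452/1000

1.0491


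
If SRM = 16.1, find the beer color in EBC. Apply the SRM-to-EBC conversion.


EBC = SRM · 1.97
EBC = 16.1 · 1.97

31.7170 EBC


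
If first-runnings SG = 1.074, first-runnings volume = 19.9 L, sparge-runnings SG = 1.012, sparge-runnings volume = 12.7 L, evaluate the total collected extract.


total = Σ (SG_i − 1)·1000·V_i
first = (1.074 − 1)·1000·19.9 = 1472.6000
sparge = (1.012 − 1)·1000·12.7 = 152.4000
total = 1472.6000 + 152.4000

1625.0000 gravity·L


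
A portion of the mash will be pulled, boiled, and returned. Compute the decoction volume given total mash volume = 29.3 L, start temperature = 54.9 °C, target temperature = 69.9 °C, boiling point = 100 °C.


V_dec = V_total·(T_target − T_start)/(T_boil − T_start)
V_dec = 29.3·(69.9 − 54.9)/(100 − 54.9)

9.7450 L


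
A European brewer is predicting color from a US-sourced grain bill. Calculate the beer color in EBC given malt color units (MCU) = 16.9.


SRM = 1.4922·MCU^0.6859;  EBC = SRM·1.97
SRM = 1.4922·16.9^0.6859 = 10.3761
EBC = 10.3761·1.97

20.4409 EBC


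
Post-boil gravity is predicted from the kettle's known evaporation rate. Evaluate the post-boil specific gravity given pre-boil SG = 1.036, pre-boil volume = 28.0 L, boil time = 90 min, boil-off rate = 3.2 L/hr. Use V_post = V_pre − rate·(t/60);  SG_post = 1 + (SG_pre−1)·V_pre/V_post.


V_post = 28.0 − 3.2·(90/60) = 23.2000
SG_post = 1 + (1.036 − 1)·28.0/23.2000

1.0434


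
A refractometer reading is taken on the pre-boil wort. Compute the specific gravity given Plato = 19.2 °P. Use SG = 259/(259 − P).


SG = 259/(259 − 19.2)

1.0801


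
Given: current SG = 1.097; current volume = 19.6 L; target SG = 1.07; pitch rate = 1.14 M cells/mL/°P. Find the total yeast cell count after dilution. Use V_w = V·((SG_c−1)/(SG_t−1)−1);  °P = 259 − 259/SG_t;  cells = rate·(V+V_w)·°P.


V_w = 19.6·((1.097−1)/(1.07−1)−1) = 7.5600
V_final = 19.6 + 7.5600 = 27.1600
°P = 259 − 259/1.07 = 16.9439
cells = 1.14·27.1600·16.9439

524.6246 billion cells


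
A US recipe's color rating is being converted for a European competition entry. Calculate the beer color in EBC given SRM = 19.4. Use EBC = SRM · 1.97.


EBC = 19.4 · 1.97

38.2180 EBC


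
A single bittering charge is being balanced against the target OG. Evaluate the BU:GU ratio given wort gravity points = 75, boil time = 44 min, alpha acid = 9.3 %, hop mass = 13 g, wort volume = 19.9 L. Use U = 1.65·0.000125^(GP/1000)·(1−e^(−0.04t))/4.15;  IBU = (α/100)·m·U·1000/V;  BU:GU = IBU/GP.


U = 1.65·0.000125^(75/1000)·(1−e^(−0.04·44))/4.15 = 0.1678
IBU = (9.3/100)·13·0.1678·1000/19.9 = 10.1926
BU:GU = 10.1926/75

0.1359


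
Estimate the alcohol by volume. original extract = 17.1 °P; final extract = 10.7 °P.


SG = 259/(259 − P);  ABV = (OG − FG)·131.25
OG = 259/(259 − 17.1) = 1.0707
FG = 259/(259 − 10.7) = 1.0431
ABV = (1.0707 − 1.0431)·131.25

3.6222 % ABV


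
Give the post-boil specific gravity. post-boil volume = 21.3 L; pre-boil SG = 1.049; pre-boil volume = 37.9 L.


SG_post = 1 + (SG_pre − 1)·V_pre/V_post
pts_pre = (1.049 − 1)·1000 = 49.0000
pts_post = 49.0000·37.9/21.3 = 87.1878
SG_post = 1 + 87.1878/1000

1.0872


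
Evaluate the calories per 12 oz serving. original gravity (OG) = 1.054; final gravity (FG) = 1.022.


ABW = (OG−FG)·131.25·0.79/FG;  °P = 259 − 259/SG (for OG→OE and FG→AE);  RE = 0.1808·OE + 0.8192·AE;  Cal = (6.9·ABW + 4·(RE−0.1))·FG·3.55
ABW = (1.054 − 1.022)·131.25·0.79/1.022 = 3.2466
OE = 259 − 259/1.054 = 13.2694 °P
AE = 259 − 259/1.022 = 5.5753 °P
RE = 0.1808·13.2694 + 0.8192·5.5753 = 6.9664 °P
Cal = (6.9·3.2466 + 4·(6.9664−0.1))·1.022·3.55

180.9229 kcal


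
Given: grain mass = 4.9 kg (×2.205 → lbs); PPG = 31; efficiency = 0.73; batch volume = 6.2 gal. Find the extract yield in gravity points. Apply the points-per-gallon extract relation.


points = lbs × PPG × eff / vol
lbs = 4.9 × 2.205 = 10.8045
points = 10.8045 × 31 × 0.73 / 6.2

39.4364 points


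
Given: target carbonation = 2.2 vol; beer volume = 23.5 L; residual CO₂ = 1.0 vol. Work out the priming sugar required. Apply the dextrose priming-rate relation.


sugar = (target − residual)·4.0·V
sugar = (2.2 − 1.0)·4.0·23.5

112.8000 g


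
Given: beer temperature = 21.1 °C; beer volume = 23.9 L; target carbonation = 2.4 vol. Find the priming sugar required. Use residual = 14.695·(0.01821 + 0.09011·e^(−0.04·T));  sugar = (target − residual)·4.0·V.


residual = 14.695·(0.01821 + 0.09011·e^(−0.04·21.1)) = 0.8370
sugar = (2.4 − 0.8370)·4.0·23.9

149.4256 g


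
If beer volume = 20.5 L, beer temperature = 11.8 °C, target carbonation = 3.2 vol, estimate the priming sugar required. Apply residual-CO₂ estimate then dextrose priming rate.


residual = 14.695·(0.01821 + 0.09011·e^(−0.04·T));  sugar = (target − residual)·4.0·V
residual = 14.695·(0.01821 + 0.09011·e^(−0.04·11.8)) = 1.0935
sugar = (3.2 − 1.0935)·4.0·20.5

172.7289 g


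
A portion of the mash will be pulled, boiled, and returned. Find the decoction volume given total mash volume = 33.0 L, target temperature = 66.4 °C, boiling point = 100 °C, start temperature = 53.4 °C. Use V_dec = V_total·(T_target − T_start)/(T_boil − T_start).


V_dec = 33.0·(66.4 − 53.4)/(100 − 53.4)

9.2060 L


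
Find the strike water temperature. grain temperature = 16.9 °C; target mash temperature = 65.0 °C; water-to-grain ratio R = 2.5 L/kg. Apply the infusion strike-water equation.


T_strike = (0.41/R)·(T_mash − T_grain) + T_mash
T_strike = (0.41/2.5)·(65.0 − 16.9) + 65.0

72.8884 °C


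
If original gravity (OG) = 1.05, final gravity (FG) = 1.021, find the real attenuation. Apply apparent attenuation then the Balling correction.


AA = (OG−FG)/(OG−1)·100;  RA = AA·0.8192
AA = (1.05 − 1.021)/(1.05 − 1)·100 = 58.0000
RA = 58.0000·0.8192

47.5136 %


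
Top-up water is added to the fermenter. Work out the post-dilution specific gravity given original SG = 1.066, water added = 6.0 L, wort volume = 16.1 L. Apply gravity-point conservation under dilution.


SG_new = 1 + (SG_old − 1)·V_old/(V_old + V_water)
pts = (1.066 − 1)·1000·16.1/(16.1 + 6.0) = 48.0814
SG_new = 1 + 48.0814/1000

1.0481


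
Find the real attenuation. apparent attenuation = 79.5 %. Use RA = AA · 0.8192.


RA = 79.5 · 0.8192

65.1264 %


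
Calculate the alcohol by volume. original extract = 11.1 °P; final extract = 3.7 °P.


SG = 259/(259 − P);  ABV = (OG − FG)·131.25
OG = 259/(259 − 11.1) = 1.0448
FG = 259/(259 − 3.7) = 1.0145
ABV = (1.0448 − 1.0145)·131.25

3.9747 % ABV


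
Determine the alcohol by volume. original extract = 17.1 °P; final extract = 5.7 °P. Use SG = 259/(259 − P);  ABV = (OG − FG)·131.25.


OG = 259/(259 − 17.1) = 1.0707
FG = 259/(259 − 5.7) = 1.0225
ABV = (1.0707 − 1.0225)·131.25

6.3246 % ABV


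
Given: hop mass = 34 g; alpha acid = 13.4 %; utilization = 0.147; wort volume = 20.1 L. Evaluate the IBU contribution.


IBU = (α/100)·mass·U·1000 / V
IBU = (13.4/100)·34·0.147·1000 / 20.1

33.3200 IBU


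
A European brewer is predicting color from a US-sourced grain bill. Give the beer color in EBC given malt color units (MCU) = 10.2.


SRM = 1.4922·MCU^0.6859;  EBC = SRM·1.97
SRM = 1.4922·10.2^0.6859 = 7.3388
EBC = 7.3388·1.97

14.4575 EBC


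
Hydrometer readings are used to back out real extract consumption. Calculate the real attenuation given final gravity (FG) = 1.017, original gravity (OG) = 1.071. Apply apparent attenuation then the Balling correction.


AA = (OG−FG)/(OG−1)·100;  RA = AA·0.8192
AA = (1.071 − 1.017)/(1.071 − 1)·100 = 76.0563
RA = 76.0563·0.8192

62.3054 %


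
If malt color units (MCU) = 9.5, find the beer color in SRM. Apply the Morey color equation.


SRM = 1.4922 · MCU^0.6859
SRM = 1.4922 · 9.5^0.6859

6.9895 SRM


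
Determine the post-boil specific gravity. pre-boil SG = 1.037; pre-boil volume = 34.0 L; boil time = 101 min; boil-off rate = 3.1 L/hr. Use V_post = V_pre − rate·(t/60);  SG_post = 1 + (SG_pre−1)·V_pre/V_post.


V_post = 34.0 − 3.1·(101/60) = 28.7817
SG_post = 1 + (1.037 − 1)·34.0/28.7817

1.0437


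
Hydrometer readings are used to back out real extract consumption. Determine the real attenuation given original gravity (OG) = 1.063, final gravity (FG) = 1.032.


AA = (OG−FG)/(OG−1)·100;  RA = AA·0.8192
AA = (1.063 − 1.032)/(1.063 − 1)·100 = 49.2063
RA = 49.2063·0.8192

40.3098 %


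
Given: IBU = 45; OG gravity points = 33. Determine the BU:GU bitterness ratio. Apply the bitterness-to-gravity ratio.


BU:GU = IBU / OG_points
BU:GU = 45 / 33

1.3636


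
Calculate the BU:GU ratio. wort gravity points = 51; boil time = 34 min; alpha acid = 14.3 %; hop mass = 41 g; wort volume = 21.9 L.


U = 1.65·0.000125^(GP/1000)·(1−e^(−0.04t))/4.15;  IBU = (α/100)·m·U·1000/V;  BU:GU = IBU/GP
U = 1.65·0.000125^(51/1000)·(1−e^(−0.04·34))/4.15 = 0.1869
IBU = (14.3/100)·41·0.1869·1000/21.9 = 50.0312
BU:GU = 50.0312/51

0.9810


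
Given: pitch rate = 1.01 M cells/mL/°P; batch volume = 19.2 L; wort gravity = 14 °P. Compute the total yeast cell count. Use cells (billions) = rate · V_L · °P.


cells = 1.01 · 19.2 · 14

271.4880 billion cells


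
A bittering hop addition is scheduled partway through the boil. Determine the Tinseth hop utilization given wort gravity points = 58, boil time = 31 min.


U = 1.65·0.000125^(GP/1000) · (1 − e^(−0.04·t))/4.15
bigness = 1.65·0.000125^(58/1000) = 0.9797
boil_factor = (1 − e^(−0.04·31))/4.15 = 0.1712
U = 0.9797 · 0.1712

0.1678


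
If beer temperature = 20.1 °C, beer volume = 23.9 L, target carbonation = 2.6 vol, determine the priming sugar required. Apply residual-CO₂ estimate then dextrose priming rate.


residual = 14.695·(0.01821 + 0.09011·e^(−0.04·T));  sugar = (target − residual)·4.0·V
residual = 14.695·(0.01821 + 0.09011·e^(−0.04·20.1)) = 0.8602
sugar = (2.6 − 0.8602)·4.0·23.9

166.3242 g


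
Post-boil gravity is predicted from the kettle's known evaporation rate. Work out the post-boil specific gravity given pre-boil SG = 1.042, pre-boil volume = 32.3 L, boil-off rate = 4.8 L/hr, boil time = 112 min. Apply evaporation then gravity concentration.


V_post = V_pre − rate·(t/60);  SG_post = 1 + (SG_pre−1)·V_pre/V_post
V_post = 32.3 − 4.8·(112/60) = 23.3400
SG_post = 1 + (1.042 − 1)·32.3/23.3400

1.0581


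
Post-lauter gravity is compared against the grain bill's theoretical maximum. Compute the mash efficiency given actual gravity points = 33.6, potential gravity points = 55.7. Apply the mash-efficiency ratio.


efficiency = actual / potential × 100
efficiency = 33.6 / 55.7 × 100

60.3232 %


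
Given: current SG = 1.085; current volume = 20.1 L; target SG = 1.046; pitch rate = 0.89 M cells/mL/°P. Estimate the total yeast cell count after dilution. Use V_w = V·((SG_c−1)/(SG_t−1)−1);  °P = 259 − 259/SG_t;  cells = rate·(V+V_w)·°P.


V_w = 20.1·((1.085−1)/(1.046−1)−1) = 17.0413
V_final = 20.1 + 17.0413 = 37.1413
°P = 259 − 259/1.046 = 11.3901
cells = 0.89·37.1413·11.3901

376.5070 billion cells


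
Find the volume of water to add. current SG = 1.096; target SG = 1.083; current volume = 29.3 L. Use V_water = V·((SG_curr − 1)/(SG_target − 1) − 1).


V_water = 29.3·((1.096 − 1)/(1.083 − 1) − 1)

4.5892 L


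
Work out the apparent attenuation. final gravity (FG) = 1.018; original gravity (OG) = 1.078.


AA = (OG − FG)/(OG − 1) · 100
AA = (1.078 − 1.018)/(1.078 − 1) · 100

76.9231 %


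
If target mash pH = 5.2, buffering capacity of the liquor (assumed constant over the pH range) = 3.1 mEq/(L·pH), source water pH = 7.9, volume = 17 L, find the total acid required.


acid = buffering capacity · (pH_source − pH_target) · V
acid = 3.1 · (7.9 − 5.2) · 17

142.2900 mEq


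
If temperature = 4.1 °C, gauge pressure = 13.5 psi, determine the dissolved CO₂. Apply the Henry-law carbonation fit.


vols = (P + 14.695)·(0.01821 + 0.09011·e^(−0.04·T))
vols = (13.5 + 14.695)·(0.01821 + 0.09011·e^(−0.04·4.1))

2.6698 volumes


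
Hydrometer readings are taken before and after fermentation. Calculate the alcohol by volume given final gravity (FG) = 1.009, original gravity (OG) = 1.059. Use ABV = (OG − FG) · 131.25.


ABV = (1.059 − 1.009) · 131.25

6.5625 % ABV


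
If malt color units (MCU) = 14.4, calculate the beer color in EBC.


SRM = 1.4922·MCU^0.6859;  EBC = SRM·1.97
SRM = 1.4922·14.4^0.6859 = 9.2971
EBC = 9.2971·1.97

18.3153 EBC


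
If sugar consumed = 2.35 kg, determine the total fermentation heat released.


Q = m_sugar · 590 kJ/kg
Q = 2.35 · 590

1386.5000 kJ


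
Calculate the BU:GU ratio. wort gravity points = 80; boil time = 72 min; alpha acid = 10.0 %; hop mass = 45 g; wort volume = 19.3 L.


U = 1.65·0.000125^(GP/1000)·(1−e^(−0.04t))/4.15;  IBU = (α/100)·m·U·1000/V;  BU:GU = IBU/GP
U = 1.65·0.000125^(80/1000)·(1−e^(−0.04·72))/4.15 = 0.1829
IBU = (10.0/100)·45·0.1829·1000/19.3 = 42.6338
BU:GU = 42.6338/80

0.5329
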